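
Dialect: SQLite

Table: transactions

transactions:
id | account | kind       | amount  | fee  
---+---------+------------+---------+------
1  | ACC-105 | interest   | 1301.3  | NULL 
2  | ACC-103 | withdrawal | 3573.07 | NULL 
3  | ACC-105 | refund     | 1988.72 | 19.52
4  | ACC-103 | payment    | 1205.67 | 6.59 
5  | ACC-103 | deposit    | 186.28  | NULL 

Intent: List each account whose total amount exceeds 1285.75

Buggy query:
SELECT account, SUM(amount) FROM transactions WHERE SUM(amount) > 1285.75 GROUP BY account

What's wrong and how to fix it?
Bug: SUM(amount) is an aggregate, but WHERE filters rows before aggregation

Fix: Use HAVING (which filters groups after aggregation) instead of WHERE

Corrected query:
SELECT account, SUM(amount) FROM transactions GROUP BY account HAVING SUM(amount) > 1285.75

Result:
account | SUM(amount)
--------+------------
ACC-103 | 4965.02    
ACC-105 | 3290.02    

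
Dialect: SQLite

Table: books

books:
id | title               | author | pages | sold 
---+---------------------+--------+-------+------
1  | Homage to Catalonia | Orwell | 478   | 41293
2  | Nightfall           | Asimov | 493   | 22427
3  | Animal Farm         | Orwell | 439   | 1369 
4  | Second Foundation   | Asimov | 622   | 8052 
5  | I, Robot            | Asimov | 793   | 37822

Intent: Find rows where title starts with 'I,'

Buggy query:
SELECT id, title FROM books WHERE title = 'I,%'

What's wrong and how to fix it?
Bug: '=' compares the literal string including the % character; pattern matching needs LIKE

Fix: Replace '=' with LIKE so 'I,%' is treated as a pattern

Corrected query:
SELECT id, title FROM books WHERE title LIKE 'I,%'

Result:
id | title   
---+---------
5  | I, Robot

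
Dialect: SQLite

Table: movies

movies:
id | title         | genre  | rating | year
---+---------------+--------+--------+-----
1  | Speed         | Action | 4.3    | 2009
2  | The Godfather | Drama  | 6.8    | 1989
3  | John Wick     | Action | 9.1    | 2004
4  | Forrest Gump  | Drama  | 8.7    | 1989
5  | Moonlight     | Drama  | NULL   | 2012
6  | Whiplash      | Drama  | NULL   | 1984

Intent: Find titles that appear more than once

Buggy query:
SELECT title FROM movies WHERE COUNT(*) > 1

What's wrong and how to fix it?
Bug: COUNT(*) is an aggregate and cannot be used in WHERE

Fix: Group first, then use HAVING for the count condition

Corrected query:
SELECT title FROM movies GROUP BY title HAVING COUNT(*) > 1

Result:
(no rows)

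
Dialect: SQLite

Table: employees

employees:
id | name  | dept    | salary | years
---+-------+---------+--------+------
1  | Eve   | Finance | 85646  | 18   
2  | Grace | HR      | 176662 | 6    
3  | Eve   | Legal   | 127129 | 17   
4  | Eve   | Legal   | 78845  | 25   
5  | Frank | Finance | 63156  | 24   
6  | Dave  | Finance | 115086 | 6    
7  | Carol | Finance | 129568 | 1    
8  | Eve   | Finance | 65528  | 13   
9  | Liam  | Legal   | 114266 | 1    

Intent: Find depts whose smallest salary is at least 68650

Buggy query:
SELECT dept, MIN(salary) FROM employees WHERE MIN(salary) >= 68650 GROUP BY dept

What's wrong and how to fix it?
Bug: MIN() in WHERE is a misuse of aggregate

Fix: Use HAVING for the per-group MIN condition

Corrected query:
SELECT dept, MIN(salary) FROM employees GROUP BY dept HAVING MIN(salary) >= 68650

Result:
dept  | MIN(salary)
------+------------
HR    | 176662     
Legal | 78845      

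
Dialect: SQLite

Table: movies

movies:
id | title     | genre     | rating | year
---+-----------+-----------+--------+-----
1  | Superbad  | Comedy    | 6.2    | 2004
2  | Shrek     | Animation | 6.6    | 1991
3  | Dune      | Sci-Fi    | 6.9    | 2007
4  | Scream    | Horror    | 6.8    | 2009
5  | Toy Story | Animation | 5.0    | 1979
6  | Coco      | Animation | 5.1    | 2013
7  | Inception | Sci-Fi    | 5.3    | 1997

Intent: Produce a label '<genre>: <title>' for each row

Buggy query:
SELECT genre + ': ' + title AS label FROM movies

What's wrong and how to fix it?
Bug: SQLite uses || for string concatenation; + coerces text to numbers (yielding 0)

Fix: Use the || operator for string concatenation

Corrected query:
SELECT genre || ': ' || title AS label FROM movies

Result:
label               
--------------------
Comedy: Superbad    
Animation: Shrek    
Sci-Fi: Dune        
Horror: Scream      
Animation: Toy Story
Animation: Coco     
Sci-Fi: Inception   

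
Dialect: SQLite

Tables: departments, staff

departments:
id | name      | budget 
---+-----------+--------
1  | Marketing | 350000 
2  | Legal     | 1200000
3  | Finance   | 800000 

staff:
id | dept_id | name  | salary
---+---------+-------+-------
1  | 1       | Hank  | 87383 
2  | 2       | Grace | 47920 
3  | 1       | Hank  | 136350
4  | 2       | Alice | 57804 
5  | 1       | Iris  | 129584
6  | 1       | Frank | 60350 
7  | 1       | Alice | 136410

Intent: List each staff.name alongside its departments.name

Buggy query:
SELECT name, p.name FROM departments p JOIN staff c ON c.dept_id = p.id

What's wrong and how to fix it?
Bug: 'name' exists in both joined tables, so the database can't tell which one is meant

Fix: Prefix ambiguous columns with the table alias

Corrected query:
SELECT c.name, p.name FROM departments p JOIN staff c ON c.dept_id = p.id

Result:
name  | name     
------+----------
Hank  | Marketing
Grace | Legal    
Hank  | Marketing
Alice | Legal    
Iris  | Marketing
Frank | Marketing
Alice | Marketing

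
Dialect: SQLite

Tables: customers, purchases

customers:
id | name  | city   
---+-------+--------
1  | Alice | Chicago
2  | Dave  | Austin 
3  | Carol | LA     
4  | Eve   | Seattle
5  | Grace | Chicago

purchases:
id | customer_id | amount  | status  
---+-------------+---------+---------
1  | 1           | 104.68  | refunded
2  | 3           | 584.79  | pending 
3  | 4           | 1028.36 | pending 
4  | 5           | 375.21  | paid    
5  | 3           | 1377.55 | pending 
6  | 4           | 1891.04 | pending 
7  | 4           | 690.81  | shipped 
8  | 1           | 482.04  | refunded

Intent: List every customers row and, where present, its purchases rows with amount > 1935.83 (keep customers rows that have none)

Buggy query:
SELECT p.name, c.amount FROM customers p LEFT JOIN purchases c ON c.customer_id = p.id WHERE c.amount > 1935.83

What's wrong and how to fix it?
Bug: Filtering c.amount in WHERE discards the NULL rows produced by LEFT JOIN, turning it into an inner join

Fix: Move the right-table condition into the ON clause so unmatched parents are kept

Corrected query:
SELECT p.name, c.amount FROM customers p LEFT JOIN purchases c ON c.customer_id = p.id AND c.amount > 1935.83

Result:
name  | amount
------+-------
Alice | NULL  
Dave  | NULL  
Carol | NULL  
Eve   | NULL  
Grace | NULL  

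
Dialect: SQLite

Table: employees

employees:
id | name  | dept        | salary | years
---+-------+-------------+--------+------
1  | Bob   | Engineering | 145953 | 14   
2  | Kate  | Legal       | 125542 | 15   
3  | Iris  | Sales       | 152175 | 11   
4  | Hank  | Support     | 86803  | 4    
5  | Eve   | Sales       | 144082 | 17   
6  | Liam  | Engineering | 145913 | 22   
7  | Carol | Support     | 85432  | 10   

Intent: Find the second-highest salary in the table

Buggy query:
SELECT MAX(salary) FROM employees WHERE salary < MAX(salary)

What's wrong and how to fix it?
Bug: MAX(salary) on the right of the comparison is an aggregate-in-WHERE error

Fix: Put the inner MAX in a scalar subquery

Corrected query:
SELECT MAX(salary) FROM employees WHERE salary < (SELECT MAX(salary) FROM employees)

Result:
MAX(salary)
-----------
145953     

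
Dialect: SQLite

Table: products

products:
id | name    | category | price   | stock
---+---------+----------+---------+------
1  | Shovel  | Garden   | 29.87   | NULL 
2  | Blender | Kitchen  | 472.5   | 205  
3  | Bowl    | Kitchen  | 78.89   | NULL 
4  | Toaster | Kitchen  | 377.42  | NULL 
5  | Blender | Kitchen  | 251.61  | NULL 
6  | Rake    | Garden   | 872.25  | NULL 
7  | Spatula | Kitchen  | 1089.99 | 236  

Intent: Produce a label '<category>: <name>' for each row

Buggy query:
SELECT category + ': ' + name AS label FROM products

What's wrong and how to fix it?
Bug: SQLite uses || for string concatenation; + coerces text to numbers (yielding 0)

Fix: Use the || operator for string concatenation

Corrected query:
SELECT category || ': ' || name AS label FROM products

Result:
label           
----------------
Garden: Shovel  
Kitchen: Blender
Kitchen: Bowl   
Kitchen: Toaster
Kitchen: Blender
Garden: Rake    
Kitchen: Spatula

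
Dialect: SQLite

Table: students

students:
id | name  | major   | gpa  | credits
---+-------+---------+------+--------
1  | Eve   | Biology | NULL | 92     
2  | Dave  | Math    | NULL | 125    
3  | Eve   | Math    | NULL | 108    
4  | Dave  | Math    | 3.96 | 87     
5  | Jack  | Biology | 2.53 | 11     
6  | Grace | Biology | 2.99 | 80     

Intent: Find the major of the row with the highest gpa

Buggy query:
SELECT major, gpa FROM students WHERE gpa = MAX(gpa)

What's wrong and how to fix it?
Bug: WHERE is evaluated per row; an aggregate over the whole table isn't defined there

Fix: Use a subquery: WHERE gpa = (SELECT MAX(gpa) FROM students)

Corrected query:
SELECT major, gpa FROM students WHERE gpa = (SELECT MAX(gpa) FROM students)

Result:
major | gpa 
------+-----
Math  | 3.96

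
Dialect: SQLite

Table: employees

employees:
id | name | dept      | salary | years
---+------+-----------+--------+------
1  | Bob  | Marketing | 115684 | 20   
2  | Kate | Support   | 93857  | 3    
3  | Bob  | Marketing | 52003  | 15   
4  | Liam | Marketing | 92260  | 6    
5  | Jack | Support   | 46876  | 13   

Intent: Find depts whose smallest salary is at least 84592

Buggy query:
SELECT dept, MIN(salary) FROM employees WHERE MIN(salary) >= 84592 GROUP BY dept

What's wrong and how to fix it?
Bug: Aggregates like MIN are computed per group after WHERE runs

Fix: Use HAVING for the per-group MIN condition

Corrected query:
SELECT dept, MIN(salary) FROM employees GROUP BY dept HAVING MIN(salary) >= 84592

Result:
(no rows)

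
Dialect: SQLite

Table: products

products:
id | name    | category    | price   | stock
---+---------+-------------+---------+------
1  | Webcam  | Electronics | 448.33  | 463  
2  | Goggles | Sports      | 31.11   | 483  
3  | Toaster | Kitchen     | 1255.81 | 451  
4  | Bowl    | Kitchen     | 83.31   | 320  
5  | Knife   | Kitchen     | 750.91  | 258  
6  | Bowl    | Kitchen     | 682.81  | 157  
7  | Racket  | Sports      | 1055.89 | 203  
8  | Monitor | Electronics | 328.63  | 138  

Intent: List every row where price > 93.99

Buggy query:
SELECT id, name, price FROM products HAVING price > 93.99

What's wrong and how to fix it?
Bug: This is a non-aggregate query (no GROUP BY, no aggregates), so in SQLite the HAVING clause is invalid here; a row-level condition belongs in WHERE

Fix: Use WHERE for row-level filtering

Corrected query:
SELECT id, name, price FROM products WHERE price > 93.99

Result:
id | name    | price  
---+---------+--------
1  | Webcam  | 448.33 
3  | Toaster | 1255.81
5  | Knife   | 750.91 
6  | Bowl    | 682.81 
7  | Racket  | 1055.89
8  | Monitor | 328.63 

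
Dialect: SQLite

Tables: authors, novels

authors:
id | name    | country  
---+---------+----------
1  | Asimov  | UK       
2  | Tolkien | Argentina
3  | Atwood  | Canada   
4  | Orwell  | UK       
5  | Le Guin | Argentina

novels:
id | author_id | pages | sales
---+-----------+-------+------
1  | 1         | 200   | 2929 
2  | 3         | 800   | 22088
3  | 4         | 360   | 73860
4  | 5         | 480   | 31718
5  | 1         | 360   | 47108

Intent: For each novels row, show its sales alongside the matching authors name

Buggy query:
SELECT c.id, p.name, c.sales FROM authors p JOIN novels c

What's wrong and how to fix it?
Bug: JOIN with no ON clause produces a cartesian product; every novels row pairs with every authors row

Fix: Specify the join condition linking the foreign key to the parent id

Corrected query:
SELECT c.id, p.name, c.sales FROM authors p JOIN novels c ON c.author_id = p.id

Result:
id | name    | sales
---+---------+------
1  | Asimov  | 2929 
2  | Atwood  | 22088
3  | Orwell  | 73860
4  | Le Guin | 31718
5  | Asimov  | 47108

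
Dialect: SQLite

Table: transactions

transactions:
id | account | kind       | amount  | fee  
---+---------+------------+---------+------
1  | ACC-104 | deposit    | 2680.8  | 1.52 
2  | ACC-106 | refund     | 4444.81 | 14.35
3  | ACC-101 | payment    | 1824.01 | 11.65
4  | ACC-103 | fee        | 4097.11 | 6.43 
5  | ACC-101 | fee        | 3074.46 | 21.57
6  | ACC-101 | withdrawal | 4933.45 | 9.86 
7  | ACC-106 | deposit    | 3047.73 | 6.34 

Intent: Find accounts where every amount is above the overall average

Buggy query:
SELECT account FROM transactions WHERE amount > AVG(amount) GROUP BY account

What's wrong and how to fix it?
Bug: AVG() is an aggregate; it can't sit directly in WHERE

Fix: Use a subquery for AVG and a HAVING MIN(...) filter so the condition holds for every row in the group

Corrected query:
SELECT account FROM transactions GROUP BY account HAVING MIN(amount) > (SELECT AVG(amount) FROM transactions)

Result:
account
-------
ACC-103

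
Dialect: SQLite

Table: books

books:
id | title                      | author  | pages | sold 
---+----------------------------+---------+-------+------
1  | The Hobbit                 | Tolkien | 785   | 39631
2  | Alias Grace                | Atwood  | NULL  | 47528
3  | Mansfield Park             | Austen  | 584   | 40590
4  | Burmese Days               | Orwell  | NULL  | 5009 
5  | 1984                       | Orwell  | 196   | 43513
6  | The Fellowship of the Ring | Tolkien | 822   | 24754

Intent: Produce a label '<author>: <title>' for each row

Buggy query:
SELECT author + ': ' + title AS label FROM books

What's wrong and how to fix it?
Bug: '+' is numeric addition; on text columns SQLite converts them to 0 instead of concatenating

Fix: Replace + with || to concatenate text

Corrected query:
SELECT author || ': ' || title AS label FROM books

Result:
label                              
-----------------------------------
Tolkien: The Hobbit                
Atwood: Alias Grace                
Austen: Mansfield Park             
Orwell: Burmese Days               
Orwell: 1984                       
Tolkien: The Fellowship of the Ring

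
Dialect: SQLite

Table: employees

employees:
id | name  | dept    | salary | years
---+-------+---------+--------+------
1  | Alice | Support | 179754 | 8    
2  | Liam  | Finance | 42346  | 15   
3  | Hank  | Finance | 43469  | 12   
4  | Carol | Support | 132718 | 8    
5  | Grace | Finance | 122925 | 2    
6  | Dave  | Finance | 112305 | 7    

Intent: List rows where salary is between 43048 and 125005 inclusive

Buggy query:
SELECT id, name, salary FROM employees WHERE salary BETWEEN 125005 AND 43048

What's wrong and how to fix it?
Bug: BETWEEN expects the lower bound first; with 125005 AND 43048 the range is empty

Fix: Write BETWEEN 43048 AND 125005

Corrected query:
SELECT id, name, salary FROM employees WHERE salary BETWEEN 43048 AND 125005

Result:
id | name  | salary
---+-------+-------
3  | Hank  | 43469 
5  | Grace | 122925
6  | Dave  | 112305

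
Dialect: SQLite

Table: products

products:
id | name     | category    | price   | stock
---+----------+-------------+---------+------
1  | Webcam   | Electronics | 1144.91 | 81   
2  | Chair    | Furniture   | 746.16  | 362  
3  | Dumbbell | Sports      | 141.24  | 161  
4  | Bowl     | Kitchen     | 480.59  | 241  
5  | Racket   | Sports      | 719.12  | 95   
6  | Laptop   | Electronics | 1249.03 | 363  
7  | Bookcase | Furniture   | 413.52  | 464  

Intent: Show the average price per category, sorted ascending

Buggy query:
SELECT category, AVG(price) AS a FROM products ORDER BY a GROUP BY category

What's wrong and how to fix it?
Bug: ORDER BY appears before GROUP BY; SQL clause order requires GROUP BY first

Fix: Move ORDER BY to the end, after GROUP BY

Corrected query:
SELECT category, AVG(price) AS a FROM products GROUP BY category ORDER BY a

Result:
category    | a      
------------+--------
Sports      | 430.18 
Kitchen     | 480.59 
Furniture   | 579.84 
Electronics | 1196.97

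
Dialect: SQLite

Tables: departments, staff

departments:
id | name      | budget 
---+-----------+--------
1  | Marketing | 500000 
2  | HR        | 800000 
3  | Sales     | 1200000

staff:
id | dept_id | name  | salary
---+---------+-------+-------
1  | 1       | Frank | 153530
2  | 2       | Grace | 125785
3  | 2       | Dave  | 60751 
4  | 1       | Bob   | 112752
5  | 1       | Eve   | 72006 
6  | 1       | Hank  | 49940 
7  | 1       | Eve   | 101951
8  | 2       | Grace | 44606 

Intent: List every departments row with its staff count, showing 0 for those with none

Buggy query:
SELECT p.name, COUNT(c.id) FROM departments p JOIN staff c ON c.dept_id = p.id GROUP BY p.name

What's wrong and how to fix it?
Bug: INNER JOIN drops departments rows that have no matching staff rows

Fix: Switch to LEFT JOIN to retain unmatched parent rows

Corrected query:
SELECT p.name, COUNT(c.id) FROM departments p LEFT JOIN staff c ON c.dept_id = p.id GROUP BY p.name

Result:
name      | COUNT(c.id)
----------+------------
HR        | 3          
Marketing | 5          
Sales     | 0          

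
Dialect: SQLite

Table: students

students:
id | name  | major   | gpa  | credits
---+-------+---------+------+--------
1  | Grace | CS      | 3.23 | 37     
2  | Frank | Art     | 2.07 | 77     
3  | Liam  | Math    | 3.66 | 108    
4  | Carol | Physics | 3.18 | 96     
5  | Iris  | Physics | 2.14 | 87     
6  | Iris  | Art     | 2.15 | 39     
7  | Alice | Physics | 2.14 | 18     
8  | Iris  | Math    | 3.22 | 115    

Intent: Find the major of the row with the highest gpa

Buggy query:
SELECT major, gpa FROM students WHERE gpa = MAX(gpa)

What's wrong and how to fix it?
Bug: WHERE is evaluated per row; an aggregate over the whole table isn't defined there

Fix: Use a subquery: WHERE gpa = (SELECT MAX(gpa) FROM students)

Corrected query:
SELECT major, gpa FROM students WHERE gpa = (SELECT MAX(gpa) FROM students)

Result:
major | gpa 
------+-----
Math  | 3.66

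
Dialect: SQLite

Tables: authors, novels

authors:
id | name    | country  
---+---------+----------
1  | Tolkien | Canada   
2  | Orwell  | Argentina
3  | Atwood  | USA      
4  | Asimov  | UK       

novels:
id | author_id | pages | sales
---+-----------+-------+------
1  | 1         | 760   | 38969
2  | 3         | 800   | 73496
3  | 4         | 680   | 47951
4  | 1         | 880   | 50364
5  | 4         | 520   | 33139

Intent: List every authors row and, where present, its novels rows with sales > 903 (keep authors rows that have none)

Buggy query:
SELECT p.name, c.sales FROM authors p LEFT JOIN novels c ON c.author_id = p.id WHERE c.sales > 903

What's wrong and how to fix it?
Bug: A WHERE condition on the right-hand table after LEFT JOIN drops unmatched parents

Fix: Move the right-table condition into the ON clause so unmatched parents are kept

Corrected query:
SELECT p.name, c.sales FROM authors p LEFT JOIN novels c ON c.author_id = p.id AND c.sales > 903

Result:
name    | sales
--------+------
Tolkien | 38969
Tolkien | 50364
Orwell  | NULL 
Atwood  | 73496
Asimov  | 33139
Asimov  | 47951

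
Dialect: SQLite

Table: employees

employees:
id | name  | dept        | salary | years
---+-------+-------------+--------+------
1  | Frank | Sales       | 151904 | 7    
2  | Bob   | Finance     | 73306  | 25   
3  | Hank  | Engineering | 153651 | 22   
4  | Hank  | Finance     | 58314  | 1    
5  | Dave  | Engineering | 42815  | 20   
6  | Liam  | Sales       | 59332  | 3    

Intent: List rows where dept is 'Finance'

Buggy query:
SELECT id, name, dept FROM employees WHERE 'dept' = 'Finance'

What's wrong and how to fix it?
Bug: Single quotes denote string literals in SQL; the column name is being compared as a constant string

Fix: Reference the column as dept without single quotes

Corrected query:
SELECT id, name, dept FROM employees WHERE dept = 'Finance'

Result:
id | name | dept   
---+------+--------
2  | Bob  | Finance
4  | Hank | Finance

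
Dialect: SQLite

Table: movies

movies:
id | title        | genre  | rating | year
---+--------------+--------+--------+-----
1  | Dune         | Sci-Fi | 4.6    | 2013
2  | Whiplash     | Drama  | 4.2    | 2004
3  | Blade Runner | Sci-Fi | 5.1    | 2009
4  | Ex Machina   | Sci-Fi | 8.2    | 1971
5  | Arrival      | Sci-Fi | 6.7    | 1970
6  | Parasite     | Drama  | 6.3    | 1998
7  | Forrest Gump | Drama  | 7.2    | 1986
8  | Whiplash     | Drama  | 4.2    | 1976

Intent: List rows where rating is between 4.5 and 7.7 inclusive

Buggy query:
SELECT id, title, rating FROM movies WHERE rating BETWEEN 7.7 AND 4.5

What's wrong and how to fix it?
Bug: The bounds are reversed; BETWEEN a AND b requires a <= b to match anything

Fix: Swap the bounds so the smaller value comes first

Corrected query:
SELECT id, title, rating FROM movies WHERE rating BETWEEN 4.5 AND 7.7

Result:
id | title        | rating
---+--------------+-------
1  | Dune         | 4.6   
3  | Blade Runner | 5.1   
5  | Arrival      | 6.7   
6  | Parasite     | 6.3   
7  | Forrest Gump | 7.2   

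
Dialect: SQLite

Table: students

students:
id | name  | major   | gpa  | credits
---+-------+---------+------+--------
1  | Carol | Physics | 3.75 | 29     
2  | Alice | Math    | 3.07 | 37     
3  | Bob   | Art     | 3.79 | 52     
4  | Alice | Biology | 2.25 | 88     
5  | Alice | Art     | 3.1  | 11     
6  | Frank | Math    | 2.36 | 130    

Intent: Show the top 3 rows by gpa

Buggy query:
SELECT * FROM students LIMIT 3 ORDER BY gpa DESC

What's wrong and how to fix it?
Bug: ORDER BY cannot follow LIMIT; LIMIT is the final clause

Fix: Sort with ORDER BY, then apply LIMIT

Corrected query:
SELECT * FROM students ORDER BY gpa DESC LIMIT 3

Result:
id | name  | major   | gpa  | credits
---+-------+---------+------+--------
3  | Bob   | Art     | 3.79 | 52     
1  | Carol | Physics | 3.75 | 29     
5  | Alice | Art     | 3.1  | 11     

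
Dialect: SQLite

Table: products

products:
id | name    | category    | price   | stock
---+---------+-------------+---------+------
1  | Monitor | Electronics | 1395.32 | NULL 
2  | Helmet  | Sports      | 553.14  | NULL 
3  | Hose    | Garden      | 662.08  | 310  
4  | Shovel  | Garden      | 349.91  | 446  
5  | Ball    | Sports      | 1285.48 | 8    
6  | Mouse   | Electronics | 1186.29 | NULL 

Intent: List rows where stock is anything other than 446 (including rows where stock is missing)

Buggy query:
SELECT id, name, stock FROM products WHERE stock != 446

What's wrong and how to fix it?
Bug: 'stock != 446' is unknown when stock is NULL, so NULL rows are silently excluded

Fix: Handle NULL separately with IS NULL alongside the inequality

Corrected query:
SELECT id, name, stock FROM products WHERE stock != 446 OR stock IS NULL

Result:
id | name    | stock
---+---------+------
1  | Monitor | NULL 
2  | Helmet  | NULL 
3  | Hose    | 310  
5  | Ball    | 8    
6  | Mouse   | NULL 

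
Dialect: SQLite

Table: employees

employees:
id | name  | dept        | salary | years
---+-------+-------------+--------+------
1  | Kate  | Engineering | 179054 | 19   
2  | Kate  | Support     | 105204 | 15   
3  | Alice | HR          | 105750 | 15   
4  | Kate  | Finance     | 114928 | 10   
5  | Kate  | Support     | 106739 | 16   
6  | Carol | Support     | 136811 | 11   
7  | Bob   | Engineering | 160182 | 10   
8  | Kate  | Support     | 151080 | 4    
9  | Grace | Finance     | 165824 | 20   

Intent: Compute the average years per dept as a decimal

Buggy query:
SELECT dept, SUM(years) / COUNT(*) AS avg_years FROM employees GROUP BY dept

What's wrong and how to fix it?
Bug: Both operands are integers, so '/' performs integer division and truncates

Fix: Cast one side to REAL so the division keeps the fractional part

Corrected query:
SELECT dept, SUM(years) * 1.0 / COUNT(*) AS avg_years FROM employees GROUP BY dept

Result:
dept        | avg_years
------------+----------
Engineering | 14.5     
Finance     | 15       
HR          | 15       
Support     | 11.5     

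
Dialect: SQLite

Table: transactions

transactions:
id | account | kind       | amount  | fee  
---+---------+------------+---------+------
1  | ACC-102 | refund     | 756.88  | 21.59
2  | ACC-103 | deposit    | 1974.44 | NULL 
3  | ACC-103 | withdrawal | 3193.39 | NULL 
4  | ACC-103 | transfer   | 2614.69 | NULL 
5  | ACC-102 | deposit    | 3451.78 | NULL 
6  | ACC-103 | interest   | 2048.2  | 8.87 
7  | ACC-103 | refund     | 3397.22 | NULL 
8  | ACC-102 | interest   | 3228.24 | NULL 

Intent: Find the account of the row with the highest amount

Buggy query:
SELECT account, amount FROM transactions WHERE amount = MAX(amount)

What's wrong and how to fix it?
Bug: MAX(amount) is an aggregate and cannot be used directly in WHERE

Fix: Wrap MAX in a scalar subquery so WHERE compares against a single value

Corrected query:
SELECT account, amount FROM transactions WHERE amount = (SELECT MAX(amount) FROM transactions)

Result:
account | amount 
--------+--------
ACC-102 | 3451.78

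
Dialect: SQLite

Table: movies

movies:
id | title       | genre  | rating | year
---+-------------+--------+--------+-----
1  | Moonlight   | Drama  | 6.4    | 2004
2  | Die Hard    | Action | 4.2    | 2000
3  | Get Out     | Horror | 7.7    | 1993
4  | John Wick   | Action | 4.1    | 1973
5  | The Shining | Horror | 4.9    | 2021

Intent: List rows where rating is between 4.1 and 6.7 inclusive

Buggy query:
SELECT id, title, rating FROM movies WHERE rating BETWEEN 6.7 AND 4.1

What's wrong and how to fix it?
Bug: The bounds are reversed; BETWEEN a AND b requires a <= b to match anything

Fix: Write BETWEEN 4.1 AND 6.7

Corrected query:
SELECT id, title, rating FROM movies WHERE rating BETWEEN 4.1 AND 6.7

Result:
id | title       | rating
---+-------------+-------
1  | Moonlight   | 6.4   
2  | Die Hard    | 4.2   
4  | John Wick   | 4.1   
5  | The Shining | 4.9   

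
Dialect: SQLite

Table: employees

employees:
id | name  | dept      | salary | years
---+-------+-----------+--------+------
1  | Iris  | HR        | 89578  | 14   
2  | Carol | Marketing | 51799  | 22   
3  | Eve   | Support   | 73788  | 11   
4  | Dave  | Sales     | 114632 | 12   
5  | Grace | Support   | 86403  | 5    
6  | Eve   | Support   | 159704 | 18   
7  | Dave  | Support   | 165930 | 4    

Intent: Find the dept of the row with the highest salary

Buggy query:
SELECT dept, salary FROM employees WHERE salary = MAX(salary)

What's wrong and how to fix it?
Bug: WHERE is evaluated per row; an aggregate over the whole table isn't defined there

Fix: Use a subquery: WHERE salary = (SELECT MAX(salary) FROM employees)

Corrected query:
SELECT dept, salary FROM employees WHERE salary = (SELECT MAX(salary) FROM employees)

Result:
dept    | salary
--------+-------
Support | 165930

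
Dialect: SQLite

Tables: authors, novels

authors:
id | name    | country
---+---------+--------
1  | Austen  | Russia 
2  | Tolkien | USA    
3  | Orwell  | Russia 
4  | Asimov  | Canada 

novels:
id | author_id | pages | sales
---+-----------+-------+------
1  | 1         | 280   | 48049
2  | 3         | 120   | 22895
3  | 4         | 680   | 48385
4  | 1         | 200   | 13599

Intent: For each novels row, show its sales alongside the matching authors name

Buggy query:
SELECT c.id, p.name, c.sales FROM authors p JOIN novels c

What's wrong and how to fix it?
Bug: JOIN with no ON clause produces a cartesian product; every novels row pairs with every authors row

Fix: Specify the join condition linking the foreign key to the parent id

Corrected query:
SELECT c.id, p.name, c.sales FROM authors p JOIN novels c ON c.author_id = p.id

Result:
id | name   | sales
---+--------+------
1  | Austen | 48049
2  | Orwell | 22895
3  | Asimov | 48385
4  | Austen | 13599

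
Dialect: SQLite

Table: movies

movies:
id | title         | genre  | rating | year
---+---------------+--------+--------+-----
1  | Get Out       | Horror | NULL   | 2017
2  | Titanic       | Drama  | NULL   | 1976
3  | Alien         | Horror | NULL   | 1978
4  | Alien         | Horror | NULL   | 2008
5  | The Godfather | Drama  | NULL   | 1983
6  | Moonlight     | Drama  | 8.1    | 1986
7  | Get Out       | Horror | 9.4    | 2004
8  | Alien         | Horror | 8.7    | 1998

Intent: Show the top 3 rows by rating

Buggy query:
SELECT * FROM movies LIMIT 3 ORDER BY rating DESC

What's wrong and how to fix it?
Bug: ORDER BY cannot follow LIMIT; LIMIT is the final clause

Fix: Swap the clauses: ORDER BY first, then LIMIT

Corrected query:
SELECT * FROM movies ORDER BY rating DESC LIMIT 3

Result:
id | title     | genre  | rating | year
---+-----------+--------+--------+-----
7  | Get Out   | Horror | 9.4    | 2004
8  | Alien     | Horror | 8.7    | 1998
6  | Moonlight | Drama  | 8.1    | 1986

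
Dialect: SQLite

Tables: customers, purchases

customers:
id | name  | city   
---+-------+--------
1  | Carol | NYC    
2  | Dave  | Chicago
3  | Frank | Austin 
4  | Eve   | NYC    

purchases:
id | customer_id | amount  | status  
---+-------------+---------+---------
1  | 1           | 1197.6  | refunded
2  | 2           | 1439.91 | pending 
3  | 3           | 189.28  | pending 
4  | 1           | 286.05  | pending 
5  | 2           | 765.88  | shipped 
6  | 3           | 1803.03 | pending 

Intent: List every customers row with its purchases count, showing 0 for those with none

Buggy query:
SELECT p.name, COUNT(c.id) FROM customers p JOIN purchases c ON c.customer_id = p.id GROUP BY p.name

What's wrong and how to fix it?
Bug: INNER JOIN drops customers rows that have no matching purchases rows

Fix: Switch to LEFT JOIN to retain unmatched parent rows

Corrected query:
SELECT p.name, COUNT(c.id) FROM customers p LEFT JOIN purchases c ON c.customer_id = p.id GROUP BY p.name

Result:
name  | COUNT(c.id)
------+------------
Carol | 2          
Dave  | 2          
Eve   | 0          
Frank | 2          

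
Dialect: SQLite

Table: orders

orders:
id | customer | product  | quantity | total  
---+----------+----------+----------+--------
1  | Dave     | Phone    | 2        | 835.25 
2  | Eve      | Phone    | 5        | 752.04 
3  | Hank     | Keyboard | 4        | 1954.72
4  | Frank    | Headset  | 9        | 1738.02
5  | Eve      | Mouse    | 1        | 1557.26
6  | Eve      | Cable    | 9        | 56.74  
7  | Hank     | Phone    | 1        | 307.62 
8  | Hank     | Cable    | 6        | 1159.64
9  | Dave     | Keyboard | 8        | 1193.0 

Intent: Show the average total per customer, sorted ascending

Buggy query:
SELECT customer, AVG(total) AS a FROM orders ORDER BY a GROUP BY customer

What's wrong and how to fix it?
Bug: GROUP BY must precede ORDER BY

Fix: Reorder: SELECT … FROM … GROUP BY … ORDER BY …

Corrected query:
SELECT customer, AVG(total) AS a FROM orders GROUP BY customer ORDER BY a

Result:
customer | a       
---------+---------
Eve      | 788.68  
Dave     | 1014.125
Hank     | 1140.66 
Frank    | 1738.02 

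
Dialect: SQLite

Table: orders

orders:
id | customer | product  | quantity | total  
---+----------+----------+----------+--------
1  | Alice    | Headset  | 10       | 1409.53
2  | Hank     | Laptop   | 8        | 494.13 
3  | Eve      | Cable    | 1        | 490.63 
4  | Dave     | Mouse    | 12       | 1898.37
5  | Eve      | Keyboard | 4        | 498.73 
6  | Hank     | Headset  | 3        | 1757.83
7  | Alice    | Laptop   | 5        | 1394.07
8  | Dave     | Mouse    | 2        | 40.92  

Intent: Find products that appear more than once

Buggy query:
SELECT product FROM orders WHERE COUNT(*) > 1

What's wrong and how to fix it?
Bug: WHERE can't reference COUNT(*); aggregates are computed after WHERE

Fix: Group first, then use HAVING for the count condition

Corrected query:
SELECT product FROM orders GROUP BY product HAVING COUNT(*) > 1

Result:
product
-------
Headset
Laptop 
Mouse  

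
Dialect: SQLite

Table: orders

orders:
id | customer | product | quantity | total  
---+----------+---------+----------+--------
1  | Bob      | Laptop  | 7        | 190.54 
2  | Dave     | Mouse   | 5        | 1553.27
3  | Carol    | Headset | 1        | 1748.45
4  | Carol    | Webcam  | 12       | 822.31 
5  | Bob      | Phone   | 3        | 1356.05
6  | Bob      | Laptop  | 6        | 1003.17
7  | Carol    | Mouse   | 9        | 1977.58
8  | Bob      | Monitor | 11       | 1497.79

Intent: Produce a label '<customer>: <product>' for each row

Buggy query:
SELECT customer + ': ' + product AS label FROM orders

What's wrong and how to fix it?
Bug: SQLite uses || for string concatenation; + coerces text to numbers (yielding 0)

Fix: Use the || operator for string concatenation

Corrected query:
SELECT customer || ': ' || product AS label FROM orders

Result:
label         
--------------
Bob: Laptop   
Dave: Mouse   
Carol: Headset
Carol: Webcam 
Bob: Phone    
Bob: Laptop   
Carol: Mouse  
Bob: Monitor  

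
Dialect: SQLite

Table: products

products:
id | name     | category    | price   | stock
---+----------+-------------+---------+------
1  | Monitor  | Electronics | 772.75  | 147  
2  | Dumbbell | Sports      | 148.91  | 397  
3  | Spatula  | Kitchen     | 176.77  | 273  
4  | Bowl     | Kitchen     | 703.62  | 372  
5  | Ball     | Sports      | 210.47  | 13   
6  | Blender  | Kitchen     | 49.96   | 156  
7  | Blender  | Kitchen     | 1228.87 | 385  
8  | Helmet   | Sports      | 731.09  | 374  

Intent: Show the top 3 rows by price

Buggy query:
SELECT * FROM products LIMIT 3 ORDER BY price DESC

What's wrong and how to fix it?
Bug: ORDER BY cannot follow LIMIT; LIMIT is the final clause

Fix: Sort with ORDER BY, then apply LIMIT

Corrected query:
SELECT * FROM products ORDER BY price DESC LIMIT 3

Result:
id | name    | category    | price   | stock
---+---------+-------------+---------+------
7  | Blender | Kitchen     | 1228.87 | 385  
1  | Monitor | Electronics | 772.75  | 147  
8  | Helmet  | Sports      | 731.09  | 374  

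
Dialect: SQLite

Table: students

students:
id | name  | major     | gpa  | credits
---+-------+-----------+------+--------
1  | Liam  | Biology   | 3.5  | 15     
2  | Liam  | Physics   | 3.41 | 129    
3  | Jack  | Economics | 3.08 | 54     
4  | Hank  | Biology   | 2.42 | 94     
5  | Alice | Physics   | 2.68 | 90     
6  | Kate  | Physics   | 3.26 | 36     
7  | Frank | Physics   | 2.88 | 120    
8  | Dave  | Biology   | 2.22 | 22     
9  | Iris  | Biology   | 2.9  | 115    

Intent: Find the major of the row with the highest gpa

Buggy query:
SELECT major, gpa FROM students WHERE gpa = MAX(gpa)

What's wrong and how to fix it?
Bug: WHERE is evaluated per row; an aggregate over the whole table isn't defined there

Fix: Wrap MAX in a scalar subquery so WHERE compares against a single value

Corrected query:
SELECT major, gpa FROM students WHERE gpa = (SELECT MAX(gpa) FROM students)

Result:
major   | gpa
--------+----
Biology | 3.5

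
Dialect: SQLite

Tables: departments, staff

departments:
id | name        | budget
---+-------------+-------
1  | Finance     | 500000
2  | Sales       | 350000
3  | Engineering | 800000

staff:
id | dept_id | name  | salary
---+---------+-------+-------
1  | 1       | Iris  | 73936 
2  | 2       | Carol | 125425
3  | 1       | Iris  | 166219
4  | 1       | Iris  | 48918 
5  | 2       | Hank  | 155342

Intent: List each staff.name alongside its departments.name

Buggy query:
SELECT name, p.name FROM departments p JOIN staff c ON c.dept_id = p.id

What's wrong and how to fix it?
Bug: Both tables have a 'name' column; the unqualified reference is ambiguous

Fix: Qualify the column with its table alias (c.name)

Corrected query:
SELECT c.name, p.name FROM departments p JOIN staff c ON c.dept_id = p.id

Result:
name  | name   
------+--------
Iris  | Finance
Carol | Sales  
Iris  | Finance
Iris  | Finance
Hank  | Sales  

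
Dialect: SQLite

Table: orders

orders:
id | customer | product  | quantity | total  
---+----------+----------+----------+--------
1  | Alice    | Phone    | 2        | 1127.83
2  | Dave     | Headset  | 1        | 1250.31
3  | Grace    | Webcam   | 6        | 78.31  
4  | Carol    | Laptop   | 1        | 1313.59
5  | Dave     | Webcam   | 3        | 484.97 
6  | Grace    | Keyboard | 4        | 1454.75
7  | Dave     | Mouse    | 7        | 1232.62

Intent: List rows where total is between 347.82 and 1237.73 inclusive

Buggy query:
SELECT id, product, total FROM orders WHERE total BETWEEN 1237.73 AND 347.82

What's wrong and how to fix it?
Bug: BETWEEN expects the lower bound first; with 1237.73 AND 347.82 the range is empty

Fix: Swap the bounds so the smaller value comes first

Corrected query:
SELECT id, product, total FROM orders WHERE total BETWEEN 347.82 AND 1237.73

Result:
id | product | total  
---+---------+--------
1  | Phone   | 1127.83
5  | Webcam  | 484.97 
7  | Mouse   | 1232.62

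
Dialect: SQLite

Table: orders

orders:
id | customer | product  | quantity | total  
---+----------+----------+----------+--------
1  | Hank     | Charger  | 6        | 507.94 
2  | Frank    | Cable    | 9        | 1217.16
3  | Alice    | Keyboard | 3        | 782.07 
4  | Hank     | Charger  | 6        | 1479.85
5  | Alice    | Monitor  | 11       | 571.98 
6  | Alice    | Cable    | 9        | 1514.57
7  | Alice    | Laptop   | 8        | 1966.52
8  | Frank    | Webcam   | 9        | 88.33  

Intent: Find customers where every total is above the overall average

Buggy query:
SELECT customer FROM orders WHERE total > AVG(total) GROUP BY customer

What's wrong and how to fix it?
Bug: AVG() is an aggregate; it can't sit directly in WHERE

Fix: Compute the overall average in a scalar subquery and compare each group's MIN against it in HAVING

Corrected query:
SELECT customer FROM orders GROUP BY customer HAVING MIN(total) > (SELECT AVG(total) FROM orders)

Result:
(no rows)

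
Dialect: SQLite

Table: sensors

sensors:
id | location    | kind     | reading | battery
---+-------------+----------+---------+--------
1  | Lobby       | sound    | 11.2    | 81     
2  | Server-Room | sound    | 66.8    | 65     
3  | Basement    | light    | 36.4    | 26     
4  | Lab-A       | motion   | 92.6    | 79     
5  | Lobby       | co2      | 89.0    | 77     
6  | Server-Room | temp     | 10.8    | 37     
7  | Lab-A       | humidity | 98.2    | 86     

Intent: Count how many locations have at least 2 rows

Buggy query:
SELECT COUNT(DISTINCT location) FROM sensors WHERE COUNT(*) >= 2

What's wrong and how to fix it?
Bug: WHERE filters individual rows, not groups, so a group-level COUNT is invalid there

Fix: Group first with HAVING COUNT(*) >= 2, then COUNT the resulting groups

Corrected query:
SELECT COUNT(*) FROM (SELECT location FROM sensors GROUP BY location HAVING COUNT(*) >= 2)

Result:
COUNT(*)
--------
3       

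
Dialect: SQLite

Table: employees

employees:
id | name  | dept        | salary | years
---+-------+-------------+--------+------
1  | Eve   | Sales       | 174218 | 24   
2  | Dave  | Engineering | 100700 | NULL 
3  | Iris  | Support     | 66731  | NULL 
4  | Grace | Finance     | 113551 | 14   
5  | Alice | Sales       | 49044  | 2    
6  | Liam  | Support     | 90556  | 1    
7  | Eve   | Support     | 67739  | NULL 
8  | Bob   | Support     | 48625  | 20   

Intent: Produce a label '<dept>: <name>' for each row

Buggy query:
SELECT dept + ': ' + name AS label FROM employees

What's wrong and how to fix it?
Bug: SQLite uses || for string concatenation; + coerces text to numbers (yielding 0)

Fix: Use the || operator for string concatenation

Corrected query:
SELECT dept || ': ' || name AS label FROM employees

Result:
label            
-----------------
Sales: Eve       
Engineering: Dave
Support: Iris    
Finance: Grace   
Sales: Alice     
Support: Liam    
Support: Eve     
Support: Bob     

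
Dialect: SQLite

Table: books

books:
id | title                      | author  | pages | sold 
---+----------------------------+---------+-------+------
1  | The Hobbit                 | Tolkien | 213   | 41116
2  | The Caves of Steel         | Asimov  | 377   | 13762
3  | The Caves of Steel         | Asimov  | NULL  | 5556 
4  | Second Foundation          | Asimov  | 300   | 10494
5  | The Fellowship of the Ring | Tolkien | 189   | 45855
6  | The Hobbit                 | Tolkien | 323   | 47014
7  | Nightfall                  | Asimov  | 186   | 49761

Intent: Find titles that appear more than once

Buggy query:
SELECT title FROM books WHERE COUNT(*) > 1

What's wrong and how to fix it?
Bug: COUNT(*) is an aggregate and cannot be used in WHERE

Fix: Group first, then use HAVING for the count condition

Corrected query:
SELECT title FROM books GROUP BY title HAVING COUNT(*) > 1

Result:
title             
------------------
The Caves of Steel
The Hobbit        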